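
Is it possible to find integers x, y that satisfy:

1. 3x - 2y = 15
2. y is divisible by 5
Yes

Take x = 5, y = 0. Substituting into each constraint:
  (1) 3(5) - 2(0) = 15 ✓
  (2) 0 = 5 × 0, remainder 0 ✓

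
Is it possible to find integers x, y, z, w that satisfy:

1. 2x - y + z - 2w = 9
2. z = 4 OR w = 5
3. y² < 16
Yes

Take x = 9, y = 2, z = 3, w = 5. Substituting into each constraint:
  (1) 2(9) + (-2) + 3 - 2(5) = 9 ✓
  (2) w = 5, target 5 ✓ (second branch holds)
  (3) y² = (2)² = 4, and 4 < 16 ✓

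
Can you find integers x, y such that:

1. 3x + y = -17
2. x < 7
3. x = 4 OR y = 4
Yes

Take x = -7, y = 4. Substituting into each constraint:
  (1) 3(-7) + 4 = -17 ✓
  (2) -7 < 7 ✓
  (3) y = 4, target 4 ✓ (second branch holds)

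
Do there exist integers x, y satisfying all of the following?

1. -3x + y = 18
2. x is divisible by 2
Yes

Take x = 0, y = 18. Substituting into each constraint:
  (1) -3(0) + 18 = 18 ✓
  (2) 0 = 2 × 0, remainder 0 ✓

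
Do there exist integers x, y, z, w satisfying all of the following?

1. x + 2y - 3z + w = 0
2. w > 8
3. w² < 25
No

A contradictory subset is {w > 8, w² < 25}. No integer assignment can satisfy these jointly:

  - w > 8: bounds one variable relative to a constant
  - w² < 25: restricts w to |w| ≤ 4

Direct contradiction: the bounds on w require w ≥ 9 and w ≤ 4 simultaneously, which is empty.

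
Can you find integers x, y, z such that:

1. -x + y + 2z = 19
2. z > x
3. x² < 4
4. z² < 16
Yes

Take x = 0, y = 17, z = 1. Substituting into each constraint:
  (1) 0 + 17 + 2(1) = 19 ✓
  (2) 1 > 0 ✓
  (3) x² = (0)² = 0, and 0 < 4 ✓
  (4) z² = (1)² = 1, and 1 < 16 ✓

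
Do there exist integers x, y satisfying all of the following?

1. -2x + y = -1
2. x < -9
Yes

Take x = -10, y = -21. Substituting into each constraint:
  (1) -2(-10) + (-21) = -1 ✓
  (2) -10 < -9 ✓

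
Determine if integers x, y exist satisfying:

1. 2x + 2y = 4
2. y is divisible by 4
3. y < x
Yes

Take x = 2, y = 0. Substituting into each constraint:
  (1) 2(2) + 2(0) = 4 ✓
  (2) 0 = 4 × 0, remainder 0 ✓
  (3) 0 < 2 ✓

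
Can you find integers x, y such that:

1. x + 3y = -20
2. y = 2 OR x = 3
Yes

Take x = -26, y = 2. Substituting into each constraint:
  (1) (-26) + 3(2) = -20 ✓
  (2) y = 2, target 2 ✓ (first branch holds)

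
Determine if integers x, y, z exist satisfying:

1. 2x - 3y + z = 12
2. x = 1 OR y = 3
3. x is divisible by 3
Yes

Take x = 3, y = 3, z = 15. Substituting into each constraint:
  (1) 2(3) - 3(3) + 15 = 12 ✓
  (2) y = 3, target 3 ✓ (second branch holds)
  (3) 3 = 3 × 1, remainder 0 ✓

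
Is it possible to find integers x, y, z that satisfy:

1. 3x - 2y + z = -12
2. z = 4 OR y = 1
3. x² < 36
Yes

Take x = -4, y = 1, z = 2. Substituting into each constraint:
  (1) 3(-4) - 2(1) + 2 = -12 ✓
  (2) y = 1, target 1 ✓ (second branch holds)
  (3) x² = (-4)² = 16, and 16 < 36 ✓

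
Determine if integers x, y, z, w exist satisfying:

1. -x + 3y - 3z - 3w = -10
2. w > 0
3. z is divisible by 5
Yes

Take x = 7, y = 0, z = 0, w = 1. Substituting into each constraint:
  (1) (-7) + 3(0) - 3(0) - 3(1) = -10 ✓
  (2) 1 > 0 ✓
  (3) 0 = 5 × 0, remainder 0 ✓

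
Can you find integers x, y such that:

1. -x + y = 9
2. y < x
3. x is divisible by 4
No

A contradictory subset is {-x + y = 9, y < x}. No integer assignment can satisfy these jointly:

  - -x + y = 9: is a linear equation tying the variables together
  - y < x: bounds one variable relative to another variable

From the equation, x − y = -9, i.e. x − y = -9; but x > y requires x − y ≥ 1. Contradiction.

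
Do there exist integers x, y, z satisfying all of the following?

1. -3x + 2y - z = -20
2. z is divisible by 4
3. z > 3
Yes

Take x = 0, y = -8, z = 4. Substituting into each constraint:
  (1) -3(0) + 2(-8) + (-4) = -20 ✓
  (2) 4 = 4 × 1, remainder 0 ✓
  (3) 4 > 3 ✓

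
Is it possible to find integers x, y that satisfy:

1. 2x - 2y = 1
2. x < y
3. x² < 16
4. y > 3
No

Even the single constraint (2x - 2y = 1) is infeasible over the integers.

  - 2x - 2y = 1: every term on the left is divisible by 2, so the LHS ≡ 0 (mod 2), but the RHS 1 is not — no integer solution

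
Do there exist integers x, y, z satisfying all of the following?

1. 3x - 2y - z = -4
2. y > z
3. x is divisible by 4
Yes

Take x = 0, y = 2, z = 0. Substituting into each constraint:
  (1) 3(0) - 2(2) + 0 = -4 ✓
  (2) 2 > 0 ✓
  (3) 0 = 4 × 0, remainder 0 ✓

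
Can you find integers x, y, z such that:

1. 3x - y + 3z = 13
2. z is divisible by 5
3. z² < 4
Yes

Take x = 0, y = -13, z = 0. Substituting into each constraint:
  (1) 3(0) + 13 + 3(0) = 13 ✓
  (2) 0 = 5 × 0, remainder 0 ✓
  (3) z² = (0)² = 0, and 0 < 4 ✓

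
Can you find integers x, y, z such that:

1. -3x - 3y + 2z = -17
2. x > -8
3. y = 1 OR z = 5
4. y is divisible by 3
Yes

Take x = 9, y = 0, z = 5. Substituting into each constraint:
  (1) -3(9) - 3(0) + 2(5) = -17 ✓
  (2) 9 > -8 ✓
  (3) z = 5, target 5 ✓ (second branch holds)
  (4) 0 = 3 × 0, remainder 0 ✓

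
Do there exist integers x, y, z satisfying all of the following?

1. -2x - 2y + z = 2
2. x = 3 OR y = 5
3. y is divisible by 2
Yes

Take x = 3, y = 0, z = 8. Substituting into each constraint:
  (1) -2(3) - 2(0) + 8 = 2 ✓
  (2) x = 3, target 3 ✓ (first branch holds)
  (3) 0 = 2 × 0, remainder 0 ✓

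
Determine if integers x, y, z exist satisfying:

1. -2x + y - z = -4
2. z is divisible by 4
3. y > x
Yes

Take x = 5, y = 6, z = 0. Substituting into each constraint:
  (1) -2(5) + 6 + 0 = -4 ✓
  (2) 0 = 4 × 0, remainder 0 ✓
  (3) 6 > 5 ✓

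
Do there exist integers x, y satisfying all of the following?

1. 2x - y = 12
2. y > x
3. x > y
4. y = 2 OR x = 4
No

A contradictory subset is {y > x, x > y}. No integer assignment can satisfy these jointly:

  - y > x: bounds one variable relative to another variable
  - x > y: bounds one variable relative to another variable

Direct contradiction: y > x and x > y cannot both hold.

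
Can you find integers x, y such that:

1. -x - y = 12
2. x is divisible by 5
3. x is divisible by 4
Yes

Take x = 0, y = -12. Substituting into each constraint:
  (1) 0 + 12 = 12 ✓
  (2) 0 = 5 × 0, remainder 0 ✓
  (3) 0 = 4 × 0, remainder 0 ✓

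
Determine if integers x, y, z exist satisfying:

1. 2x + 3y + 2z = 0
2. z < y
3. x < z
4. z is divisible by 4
Yes

Take x = -3, y = 2, z = 0. Substituting into each constraint:
  (1) 2(-3) + 3(2) + 2(0) = 0 ✓
  (2) 0 < 2 ✓
  (3) -3 < 0 ✓
  (4) 0 = 4 × 0, remainder 0 ✓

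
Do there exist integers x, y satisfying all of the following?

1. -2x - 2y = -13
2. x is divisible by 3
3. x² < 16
No

Even the single constraint (-2x - 2y = -13) is infeasible over the integers.

  - -2x - 2y = -13: every term on the left is divisible by 2, so the LHS ≡ 0 (mod 2), but the RHS -13 is not — no integer solution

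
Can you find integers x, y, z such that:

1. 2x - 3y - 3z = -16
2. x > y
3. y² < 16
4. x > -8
Yes

Take x = 1, y = 0, z = 6. Substituting into each constraint:
  (1) 2(1) - 3(0) - 3(6) = -16 ✓
  (2) 1 > 0 ✓
  (3) y² = (0)² = 0, and 0 < 16 ✓
  (4) 1 > -8 ✓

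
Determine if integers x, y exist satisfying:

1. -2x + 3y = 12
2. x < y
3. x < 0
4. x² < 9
No

A contradictory subset is {-2x + 3y = 12, x < 0, x² < 9}. No integer assignment can satisfy these jointly:

  - -2x + 3y = 12: is a linear equation tying the variables together
  - x < 0: bounds one variable relative to a constant
  - x² < 9: restricts x to |x| ≤ 2

The bounds confine x to {-2, -1}. For each value, substitute into the equation:
  • x = -2: the equation gives 3y = 8, so y would not be an integer.
  • x = -1: the equation gives 3y = 10, so y would not be an integer.
Every case fails, so no integer solution exists.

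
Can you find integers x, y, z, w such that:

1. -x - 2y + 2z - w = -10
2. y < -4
Yes

Take x = 20, y = -5, z = 0, w = 0. Substituting into each constraint:
  (1) (-20) - 2(-5) + 2(0) + 0 = -10 ✓
  (2) -5 < -4 ✓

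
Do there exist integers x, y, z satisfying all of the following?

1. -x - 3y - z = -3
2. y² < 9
Yes

Take x = 0, y = 0, z = 3. Substituting into each constraint:
  (1) 0 - 3(0) + (-3) = -3 ✓
  (2) y² = (0)² = 0, and 0 < 9 ✓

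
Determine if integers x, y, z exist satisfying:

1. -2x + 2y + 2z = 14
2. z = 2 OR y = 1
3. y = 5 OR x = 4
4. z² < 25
Yes

Take x = 0, y = 5, z = 2. Substituting into each constraint:
  (1) -2(0) + 2(5) + 2(2) = 14 ✓
  (2) z = 2, target 2 ✓ (first branch holds)
  (3) y = 5, target 5 ✓ (first branch holds)
  (4) z² = (2)² = 4, and 4 < 25 ✓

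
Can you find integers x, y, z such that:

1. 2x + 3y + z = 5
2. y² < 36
Yes

Take x = 2, y = 0, z = 1. Substituting into each constraint:
  (1) 2(2) + 3(0) + 1 = 5 ✓
  (2) y² = (0)² = 0, and 0 < 36 ✓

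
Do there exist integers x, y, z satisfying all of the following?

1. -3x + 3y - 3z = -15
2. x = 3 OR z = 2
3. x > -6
Yes

Take x = 3, y = 0, z = 2. Substituting into each constraint:
  (1) -3(3) + 3(0) - 3(2) = -15 ✓
  (2) x = 3, target 3 ✓ (first branch holds)
  (3) 3 > -6 ✓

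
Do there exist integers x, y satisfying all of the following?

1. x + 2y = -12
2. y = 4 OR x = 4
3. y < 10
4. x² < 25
Yes

Take x = 4, y = -8. Substituting into each constraint:
  (1) 4 + 2(-8) = -12 ✓
  (2) x = 4, target 4 ✓ (second branch holds)
  (3) -8 < 10 ✓
  (4) x² = (4)² = 16, and 16 < 25 ✓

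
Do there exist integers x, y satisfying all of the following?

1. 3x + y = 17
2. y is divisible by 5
Yes

Take x = 4, y = 5. Substituting into each constraint:
  (1) 3(4) + 5 = 17 ✓
  (2) 5 = 5 × 1, remainder 0 ✓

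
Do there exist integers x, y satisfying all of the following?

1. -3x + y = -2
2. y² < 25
Yes

Take x = 0, y = -2. Substituting into each constraint:
  (1) -3(0) + (-2) = -2 ✓
  (2) y² = (-2)² = 4, and 4 < 25 ✓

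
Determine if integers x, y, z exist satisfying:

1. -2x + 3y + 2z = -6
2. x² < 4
Yes

Take x = 0, y = 0, z = -3. Substituting into each constraint:
  (1) -2(0) + 3(0) + 2(-3) = -6 ✓
  (2) x² = (0)² = 0, and 0 < 4 ✓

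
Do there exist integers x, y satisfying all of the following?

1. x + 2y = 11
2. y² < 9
Yes

Take x = 11, y = 0. Substituting into each constraint:
  (1) 11 + 2(0) = 11 ✓
  (2) y² = (0)² = 0, and 0 < 9 ✓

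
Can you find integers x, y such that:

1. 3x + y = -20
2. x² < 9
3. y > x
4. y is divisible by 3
No

A contradictory subset is {3x + y = -20, y is divisible by 3}. No integer assignment can satisfy these jointly:

  - 3x + y = -20: is a linear equation tying the variables together
  - y is divisible by 3: restricts y to multiples of 3

Modular obstruction: writing y = 3y', every remaining term of the linear equation is divisible by 3, so the left side is ≡ 0 (mod 3); but the right side -20 ≡ 1 (mod 3). No integers can satisfy it.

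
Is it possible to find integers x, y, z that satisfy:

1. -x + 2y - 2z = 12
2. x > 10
Yes

Take x = 12, y = 0, z = -12. Substituting into each constraint:
  (1) (-12) + 2(0) - 2(-12) = 12 ✓
  (2) 12 > 10 ✓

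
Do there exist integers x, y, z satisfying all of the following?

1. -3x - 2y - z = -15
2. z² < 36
Yes

Take x = 5, y = 0, z = 0. Substituting into each constraint:
  (1) -3(5) - 2(0) + 0 = -15 ✓
  (2) z² = (0)² = 0, and 0 < 36 ✓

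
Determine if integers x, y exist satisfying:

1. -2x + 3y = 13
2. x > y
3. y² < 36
No

The full constraint system is jointly infeasible over the integers. Each constraint and what it forces:

  - -2x + 3y = 13: is a linear equation tying the variables together
  - x > y: bounds one variable relative to another variable
  - y² < 36: restricts y to |y| ≤ 5

The bounds confine y to {-5, -4, -3, -2, -1, 0, 1, 2, 3, 4, 5}. For each value, substitute into the equation:
  • y = -5: the equation forces x = -14, but x > y fails since -14 ≤ -5.
  • y = -4: the equation gives -2x = 25, so x would not be an integer.
  • y = -3: the equation forces x = -11, but x > y fails since -11 ≤ -3.
  • y = -2: the equation gives -2x = 19, so x would not be an integer.
  • y = -1: the equation forces x = -8, but x > y fails since -8 ≤ -1.
  • y = 0: the equation gives -2x = 13, so x would not be an integer.
  • y = 1: the equation forces x = -5, but x > y fails since -5 ≤ 1.
  • y = 2: the equation gives -2x = 7, so x would not be an integer.
  • y = 3: the equation forces x = -2, but x > y fails since -2 ≤ 3.
  • y = 4: the equation gives -2x = 1, so x would not be an integer.
  • y = 5: the equation forces x = 1, but x > y fails since 1 ≤ 5.
Every case fails, so no integer solution exists.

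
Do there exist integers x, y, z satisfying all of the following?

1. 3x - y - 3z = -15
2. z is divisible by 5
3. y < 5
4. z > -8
Yes

Take x = -5, y = 0, z = 0. Substituting into each constraint:
  (1) 3(-5) + 0 - 3(0) = -15 ✓
  (2) 0 = 5 × 0, remainder 0 ✓
  (3) 0 < 5 ✓
  (4) 0 > -8 ✓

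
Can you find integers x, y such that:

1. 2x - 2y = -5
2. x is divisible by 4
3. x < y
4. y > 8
No

Even the single constraint (2x - 2y = -5) is infeasible over the integers.

  - 2x - 2y = -5: every term on the left is divisible by 2, so the LHS ≡ 0 (mod 2), but the RHS -5 is not — no integer solution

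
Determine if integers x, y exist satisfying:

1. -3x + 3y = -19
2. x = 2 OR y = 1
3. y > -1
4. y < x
No

Even the single constraint (-3x + 3y = -19) is infeasible over the integers.

  - -3x + 3y = -19: every term on the left is divisible by 3, so the LHS ≡ 0 (mod 3), but the RHS -19 is not — no integer solution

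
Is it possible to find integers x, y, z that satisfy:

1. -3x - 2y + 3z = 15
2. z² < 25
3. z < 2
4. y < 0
Yes

Take x = -2, y = -3, z = 1. Substituting into each constraint:
  (1) -3(-2) - 2(-3) + 3(1) = 15 ✓
  (2) z² = (1)² = 1, and 1 < 25 ✓
  (3) 1 < 2 ✓
  (4) -3 < 0 ✓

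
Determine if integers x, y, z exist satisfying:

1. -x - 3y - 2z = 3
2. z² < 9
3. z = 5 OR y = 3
Yes

Take x = -12, y = 3, z = 0. Substituting into each constraint:
  (1) 12 - 3(3) - 2(0) = 3 ✓
  (2) z² = (0)² = 0, and 0 < 9 ✓
  (3) y = 3, target 3 ✓ (second branch holds)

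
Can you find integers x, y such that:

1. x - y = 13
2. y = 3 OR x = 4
Yes

Take x = 16, y = 3. Substituting into each constraint:
  (1) 16 + (-3) = 13 ✓
  (2) y = 3, target 3 ✓ (first branch holds)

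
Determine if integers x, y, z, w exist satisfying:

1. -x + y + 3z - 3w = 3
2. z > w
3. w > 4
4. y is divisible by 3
Yes

Take x = 0, y = 0, z = 6, w = 5. Substituting into each constraint:
  (1) 0 + 0 + 3(6) - 3(5) = 3 ✓
  (2) 6 > 5 ✓
  (3) 5 > 4 ✓
  (4) 0 = 3 × 0, remainder 0 ✓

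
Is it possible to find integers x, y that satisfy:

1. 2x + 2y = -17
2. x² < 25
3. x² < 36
No

Even the single constraint (2x + 2y = -17) is infeasible over the integers.

  - 2x + 2y = -17: every term on the left is divisible by 2, so the LHS ≡ 0 (mod 2), but the RHS -17 is not — no integer solution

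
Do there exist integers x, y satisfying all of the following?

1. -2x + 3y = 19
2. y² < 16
Yes

Take x = -11, y = -1. Substituting into each constraint:
  (1) -2(-11) + 3(-1) = 19 ✓
  (2) y² = (-1)² = 1, and 1 < 16 ✓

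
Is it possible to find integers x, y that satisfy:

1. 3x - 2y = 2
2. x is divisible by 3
Yes

Take x = 0, y = -1. Substituting into each constraint:
  (1) 3(0) - 2(-1) = 2 ✓
  (2) 0 = 3 × 0, remainder 0 ✓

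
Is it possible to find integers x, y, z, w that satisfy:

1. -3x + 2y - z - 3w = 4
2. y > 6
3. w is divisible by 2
Yes

Take x = 0, y = 7, z = 10, w = 0. Substituting into each constraint:
  (1) -3(0) + 2(7) + (-10) - 3(0) = 4 ✓
  (2) 7 > 6 ✓
  (3) 0 = 2 × 0, remainder 0 ✓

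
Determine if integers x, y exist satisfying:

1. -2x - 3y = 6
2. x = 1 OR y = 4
Yes

Take x = -9, y = 4. Substituting into each constraint:
  (1) -2(-9) - 3(4) = 6 ✓
  (2) y = 4, target 4 ✓ (second branch holds)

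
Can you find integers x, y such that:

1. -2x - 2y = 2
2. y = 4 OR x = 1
Yes

Take x = 1, y = -2. Substituting into each constraint:
  (1) -2(1) - 2(-2) = 2 ✓
  (2) x = 1, target 1 ✓ (second branch holds)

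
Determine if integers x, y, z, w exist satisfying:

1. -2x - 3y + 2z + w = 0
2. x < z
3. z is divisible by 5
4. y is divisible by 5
Yes

Take x = -1, y = 0, z = 0, w = -2. Substituting into each constraint:
  (1) -2(-1) - 3(0) + 2(0) + (-2) = 0 ✓
  (2) -1 < 0 ✓
  (3) 0 = 5 × 0, remainder 0 ✓
  (4) 0 = 5 × 0, remainder 0 ✓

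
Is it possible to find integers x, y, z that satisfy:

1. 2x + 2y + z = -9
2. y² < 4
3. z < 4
Yes

Take x = 0, y = 0, z = -9. Substituting into each constraint:
  (1) 2(0) + 2(0) + (-9) = -9 ✓
  (2) y² = (0)² = 0, and 0 < 4 ✓
  (3) -9 < 4 ✓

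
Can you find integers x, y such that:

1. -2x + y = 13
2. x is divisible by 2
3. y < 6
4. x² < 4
No

A contradictory subset is {-2x + y = 13, y < 6, x² < 4}. No integer assignment can satisfy these jointly:

  - -2x + y = 13: is a linear equation tying the variables together
  - y < 6: bounds one variable relative to a constant
  - x² < 4: restricts x to |x| ≤ 1

Range argument: with x ∈ [-1, 1], y ∈ [−∞, 5], the left side of the equation is at most 7, but the right side is 13 > 7. No integer solution exists.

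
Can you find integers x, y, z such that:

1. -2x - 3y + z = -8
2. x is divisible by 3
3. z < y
Yes

Take x = 0, y = 3, z = 1. Substituting into each constraint:
  (1) -2(0) - 3(3) + 1 = -8 ✓
  (2) 0 = 3 × 0, remainder 0 ✓
  (3) 1 < 3 ✓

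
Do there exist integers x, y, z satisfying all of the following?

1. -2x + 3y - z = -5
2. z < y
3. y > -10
Yes

Take x = 3, y = 0, z = -1. Substituting into each constraint:
  (1) -2(3) + 3(0) + 1 = -5 ✓
  (2) -1 < 0 ✓
  (3) 0 > -10 ✓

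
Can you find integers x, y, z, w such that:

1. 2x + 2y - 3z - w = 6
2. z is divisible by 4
Yes

Take x = 0, y = 0, z = 0, w = -6. Substituting into each constraint:
  (1) 2(0) + 2(0) - 3(0) + 6 = 6 ✓
  (2) 0 = 4 × 0, remainder 0 ✓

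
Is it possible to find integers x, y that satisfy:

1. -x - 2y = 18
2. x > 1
Yes

Take x = 2, y = -10. Substituting into each constraint:
  (1) (-2) - 2(-10) = 18 ✓
  (2) 2 > 1 ✓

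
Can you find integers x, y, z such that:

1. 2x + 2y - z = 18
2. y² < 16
Yes

Take x = 9, y = 0, z = 0. Substituting into each constraint:
  (1) 2(9) + 2(0) + 0 = 18 ✓
  (2) y² = (0)² = 0, and 0 < 16 ✓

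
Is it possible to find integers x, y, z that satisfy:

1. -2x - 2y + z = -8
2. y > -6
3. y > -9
Yes

Take x = 0, y = 4, z = 0. Substituting into each constraint:
  (1) -2(0) - 2(4) + 0 = -8 ✓
  (2) 4 > -6 ✓
  (3) 4 > -9 ✓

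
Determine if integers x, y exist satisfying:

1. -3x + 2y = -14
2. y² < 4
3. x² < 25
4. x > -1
Yes

Take x = 4, y = -1. Substituting into each constraint:
  (1) -3(4) + 2(-1) = -14 ✓
  (2) y² = (-1)² = 1, and 1 < 4 ✓
  (3) x² = (4)² = 16, and 16 < 25 ✓
  (4) 4 > -1 ✓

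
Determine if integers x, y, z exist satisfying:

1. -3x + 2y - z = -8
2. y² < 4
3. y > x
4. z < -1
No

The full constraint system is jointly infeasible over the integers. Each constraint and what it forces:

  - -3x + 2y - z = -8: is a linear equation tying the variables together
  - y² < 4: restricts y to |y| ≤ 1
  - y > x: bounds one variable relative to another variable
  - z < -1: bounds one variable relative to a constant

Propagating the comparison: x < y and y ≤ 1 give x ≤ 0. Range argument: with x ∈ [−∞, 0], y ∈ [-1, 1], z ∈ [−∞, -2], the left side of the equation is at least 0, but the right side is -8 < 0. No integer solution exists.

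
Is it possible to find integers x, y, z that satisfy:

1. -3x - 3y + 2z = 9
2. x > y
Yes

Take x = 0, y = -1, z = 3. Substituting into each constraint:
  (1) -3(0) - 3(-1) + 2(3) = 9 ✓
  (2) 0 > -1 ✓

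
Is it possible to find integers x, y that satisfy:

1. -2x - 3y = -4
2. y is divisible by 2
Yes

Take x = 2, y = 0. Substituting into each constraint:
  (1) -2(2) - 3(0) = -4 ✓
  (2) 0 = 2 × 0, remainder 0 ✓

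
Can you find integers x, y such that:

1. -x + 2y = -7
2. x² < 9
Yes

Take x = 1, y = -3. Substituting into each constraint:
  (1) (-1) + 2(-3) = -7 ✓
  (2) x² = (1)² = 1, and 1 < 9 ✓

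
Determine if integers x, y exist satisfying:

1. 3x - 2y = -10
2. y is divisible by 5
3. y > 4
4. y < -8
No

A contradictory subset is {y > 4, y < -8}. No integer assignment can satisfy these jointly:

  - y > 4: bounds one variable relative to a constant
  - y < -8: bounds one variable relative to a constant

Direct contradiction: the bounds on y require y ≥ 5 and y ≤ -9 simultaneously, which is empty.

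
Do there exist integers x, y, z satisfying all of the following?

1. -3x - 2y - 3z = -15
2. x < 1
Yes

Take x = 0, y = 0, z = 5. Substituting into each constraint:
  (1) -3(0) - 2(0) - 3(5) = -15 ✓
  (2) 0 < 1 ✓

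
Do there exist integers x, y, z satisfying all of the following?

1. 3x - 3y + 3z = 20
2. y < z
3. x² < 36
No

Even the single constraint (3x - 3y + 3z = 20) is infeasible over the integers.

  - 3x - 3y + 3z = 20: every term on the left is divisible by 3, so the LHS ≡ 0 (mod 3), but the RHS 20 is not — no integer solution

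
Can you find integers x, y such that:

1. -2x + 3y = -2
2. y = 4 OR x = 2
Yes

Take x = 7, y = 4. Substituting into each constraint:
  (1) -2(7) + 3(4) = -2 ✓
  (2) y = 4, target 4 ✓ (first branch holds)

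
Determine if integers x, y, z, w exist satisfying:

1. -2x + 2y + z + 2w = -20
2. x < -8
Yes

Take x = -9, y = 0, z = -38, w = 0. Substituting into each constraint:
  (1) -2(-9) + 2(0) + (-38) + 2(0) = -20 ✓
  (2) -9 < -8 ✓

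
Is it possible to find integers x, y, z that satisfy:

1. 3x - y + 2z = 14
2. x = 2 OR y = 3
Yes

Take x = 2, y = 0, z = 4. Substituting into each constraint:
  (1) 3(2) + 0 + 2(4) = 14 ✓
  (2) x = 2, target 2 ✓ (first branch holds)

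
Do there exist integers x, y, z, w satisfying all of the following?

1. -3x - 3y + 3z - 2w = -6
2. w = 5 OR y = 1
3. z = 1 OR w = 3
Yes

Take x = -2, y = 1, z = 1, w = 6. Substituting into each constraint:
  (1) -3(-2) - 3(1) + 3(1) - 2(6) = -6 ✓
  (2) y = 1, target 1 ✓ (second branch holds)
  (3) z = 1, target 1 ✓ (first branch holds)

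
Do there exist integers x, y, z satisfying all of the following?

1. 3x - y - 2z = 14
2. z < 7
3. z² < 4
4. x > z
Yes

Take x = 0, y = -12, z = -1. Substituting into each constraint:
  (1) 3(0) + 12 - 2(-1) = 14 ✓
  (2) -1 < 7 ✓
  (3) z² = (-1)² = 1, and 1 < 4 ✓
  (4) 0 > -1 ✓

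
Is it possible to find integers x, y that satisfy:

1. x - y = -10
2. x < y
Yes

Take x = 0, y = 10. Substituting into each constraint:
  (1) 0 + (-10) = -10 ✓
  (2) 0 < 10 ✓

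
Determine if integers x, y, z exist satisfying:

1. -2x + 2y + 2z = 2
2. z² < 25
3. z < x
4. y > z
Yes

Take x = 0, y = 2, z = -1. Substituting into each constraint:
  (1) -2(0) + 2(2) + 2(-1) = 2 ✓
  (2) z² = (-1)² = 1, and 1 < 25 ✓
  (3) -1 < 0 ✓
  (4) 2 > -1 ✓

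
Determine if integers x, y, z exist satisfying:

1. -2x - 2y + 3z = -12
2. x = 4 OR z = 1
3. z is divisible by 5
Yes

Take x = 4, y = 17, z = 10. Substituting into each constraint:
  (1) -2(4) - 2(17) + 3(10) = -12 ✓
  (2) x = 4, target 4 ✓ (first branch holds)
  (3) 10 = 5 × 2, remainder 0 ✓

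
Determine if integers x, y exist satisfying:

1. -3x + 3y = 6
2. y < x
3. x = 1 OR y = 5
No

A contradictory subset is {-3x + 3y = 6, y < x}. No integer assignment can satisfy these jointly:

  - -3x + 3y = 6: is a linear equation tying the variables together
  - y < x: bounds one variable relative to another variable

From the equation, x − y = -2, i.e. x − y = -2; but x > y requires x − y ≥ 1. Contradiction.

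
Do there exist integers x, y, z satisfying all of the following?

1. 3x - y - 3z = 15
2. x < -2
Yes

Take x = -3, y = -24, z = 0. Substituting into each constraint:
  (1) 3(-3) + 24 - 3(0) = 15 ✓
  (2) -3 < -2 ✓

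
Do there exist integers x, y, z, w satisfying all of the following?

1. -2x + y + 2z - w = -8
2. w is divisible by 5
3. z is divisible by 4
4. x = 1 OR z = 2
Yes

Take x = 1, y = -14, z = 4, w = 0. Substituting into each constraint:
  (1) -2(1) + (-14) + 2(4) + 0 = -8 ✓
  (2) 0 = 5 × 0, remainder 0 ✓
  (3) 4 = 4 × 1, remainder 0 ✓
  (4) x = 1, target 1 ✓ (first branch holds)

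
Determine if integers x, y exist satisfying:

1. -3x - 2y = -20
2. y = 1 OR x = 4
Yes

Take x = 6, y = 1. Substituting into each constraint:
  (1) -3(6) - 2(1) = -20 ✓
  (2) y = 1, target 1 ✓ (first branch holds)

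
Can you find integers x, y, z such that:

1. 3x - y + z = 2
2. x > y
Yes

Take x = 0, y = -1, z = 1. Substituting into each constraint:
  (1) 3(0) + 1 + 1 = 2 ✓
  (2) 0 > -1 ✓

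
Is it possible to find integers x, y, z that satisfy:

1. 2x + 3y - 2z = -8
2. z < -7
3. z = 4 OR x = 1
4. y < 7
Yes

Take x = 1, y = -10, z = -10. Substituting into each constraint:
  (1) 2(1) + 3(-10) - 2(-10) = -8 ✓
  (2) -10 < -7 ✓
  (3) x = 1, target 1 ✓ (second branch holds)
  (4) -10 < 7 ✓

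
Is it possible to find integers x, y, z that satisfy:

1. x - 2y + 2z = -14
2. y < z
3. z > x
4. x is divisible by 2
Yes

Take x = -16, y = -16, z = -15. Substituting into each constraint:
  (1) (-16) - 2(-16) + 2(-15) = -14 ✓
  (2) -16 < -15 ✓
  (3) -15 > -16 ✓
  (4) -16 = 2 × -8, remainder 0 ✓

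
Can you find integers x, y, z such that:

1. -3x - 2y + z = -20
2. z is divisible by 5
Yes

Take x = 6, y = 1, z = 0. Substituting into each constraint:
  (1) -3(6) - 2(1) + 0 = -20 ✓
  (2) 0 = 5 × 0, remainder 0 ✓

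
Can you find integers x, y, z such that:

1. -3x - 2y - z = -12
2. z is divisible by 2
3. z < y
Yes

Take x = 2, y = 3, z = 0. Substituting into each constraint:
  (1) -3(2) - 2(3) + 0 = -12 ✓
  (2) 0 = 2 × 0, remainder 0 ✓
  (3) 0 < 3 ✓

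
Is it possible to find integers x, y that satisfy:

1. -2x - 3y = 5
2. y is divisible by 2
No

The full constraint system is jointly infeasible over the integers. Each constraint and what it forces:

  - -2x - 3y = 5: is a linear equation tying the variables together
  - y is divisible by 2: restricts y to multiples of 2

Modular obstruction: writing y = 2y', every remaining term of the linear equation is divisible by 2, so the left side is ≡ 0 (mod 2); but the right side 5 ≡ 1 (mod 2). No integers can satisfy it.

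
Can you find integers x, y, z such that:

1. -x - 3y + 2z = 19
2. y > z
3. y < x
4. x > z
Yes

Take x = -10, y = -11, z = -12. Substituting into each constraint:
  (1) 10 - 3(-11) + 2(-12) = 19 ✓
  (2) -11 > -12 ✓
  (3) -11 < -10 ✓
  (4) -10 > -12 ✓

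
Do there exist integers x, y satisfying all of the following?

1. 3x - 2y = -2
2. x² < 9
Yes

Take x = 0, y = 1. Substituting into each constraint:
  (1) 3(0) - 2(1) = -2 ✓
  (2) x² = (0)² = 0, and 0 < 9 ✓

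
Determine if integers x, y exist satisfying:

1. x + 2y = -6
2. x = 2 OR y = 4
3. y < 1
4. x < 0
No

A contradictory subset is {x = 2 OR y = 4, y < 1, x < 0}. No integer assignment can satisfy these jointly:

  - x = 2 OR y = 4: forces a choice: either x = 2 or y = 4
  - y < 1: bounds one variable relative to a constant
  - x < 0: bounds one variable relative to a constant

Split on the disjunction (x = 2 OR y = 4):
  • If x = 2: this contradicts the bound x ≤ -1.
  • If y = 4: this contradicts the bound y ≤ 0.
Both branches are infeasible, so the system has no integer solution.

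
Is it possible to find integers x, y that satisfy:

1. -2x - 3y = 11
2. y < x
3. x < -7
No

The full constraint system is jointly infeasible over the integers. Each constraint and what it forces:

  - -2x - 3y = 11: is a linear equation tying the variables together
  - y < x: bounds one variable relative to another variable
  - x < -7: bounds one variable relative to a constant

Propagating the comparison: y < x and x ≤ -8 give y ≤ -9. Range argument: with x ∈ [−∞, -8], y ∈ [−∞, -9], the left side of the equation is at least 43, but the right side is 11 < 43. No integer solution exists.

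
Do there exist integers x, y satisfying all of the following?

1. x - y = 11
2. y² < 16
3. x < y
No

A contradictory subset is {x - y = 11, x < y}. No integer assignment can satisfy these jointly:

  - x - y = 11: is a linear equation tying the variables together
  - x < y: bounds one variable relative to another variable

From the equation, x − y = 11, i.e. y − x = -11; but y > x requires y − x ≥ 1. Contradiction.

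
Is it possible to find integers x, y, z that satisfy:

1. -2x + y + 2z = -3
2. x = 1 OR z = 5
Yes

Take x = 0, y = -13, z = 5. Substituting into each constraint:
  (1) -2(0) + (-13) + 2(5) = -3 ✓
  (2) z = 5, target 5 ✓ (second branch holds)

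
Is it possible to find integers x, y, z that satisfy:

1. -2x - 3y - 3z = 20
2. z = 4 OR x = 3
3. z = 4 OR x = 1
Yes

Take x = 2, y = -12, z = 4. Substituting into each constraint:
  (1) -2(2) - 3(-12) - 3(4) = 20 ✓
  (2) z = 4, target 4 ✓ (first branch holds)
  (3) z = 4, target 4 ✓ (first branch holds)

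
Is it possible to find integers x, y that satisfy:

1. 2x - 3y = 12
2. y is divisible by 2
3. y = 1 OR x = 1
No

The full constraint system is jointly infeasible over the integers. Each constraint and what it forces:

  - 2x - 3y = 12: is a linear equation tying the variables together
  - y is divisible by 2: restricts y to multiples of 2
  - y = 1 OR x = 1: forces a choice: either y = 1 or x = 1

Split on the disjunction (y = 1 OR x = 1):
  • If y = 1: this contradicts the divisibility constraint — 1 is not a multiple of 2.
  • If x = 1: with x = 1, writing y = 2y', every remaining term of the linear equation is divisible by 6, so the left side is ≡ 0 (mod 6); but the right side 10 ≡ 4 (mod 6). No integers can satisfy it.
Both branches are infeasible, so the system has no integer solution.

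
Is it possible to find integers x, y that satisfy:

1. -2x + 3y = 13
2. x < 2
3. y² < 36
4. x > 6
No

A contradictory subset is {x < 2, x > 6}. No integer assignment can satisfy these jointly:

  - x < 2: bounds one variable relative to a constant
  - x > 6: bounds one variable relative to a constant

Direct contradiction: the bounds on x require x ≥ 7 and x ≤ 1 simultaneously, which is empty.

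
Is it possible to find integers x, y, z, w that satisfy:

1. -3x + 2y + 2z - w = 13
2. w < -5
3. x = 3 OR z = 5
Yes

Take x = 1, y = 0, z = 5, w = -6. Substituting into each constraint:
  (1) -3(1) + 2(0) + 2(5) + 6 = 13 ✓
  (2) -6 < -5 ✓
  (3) z = 5, target 5 ✓ (second branch holds)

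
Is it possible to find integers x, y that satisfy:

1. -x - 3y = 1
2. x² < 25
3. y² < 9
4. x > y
Yes

Take x = 2, y = -1. Substituting into each constraint:
  (1) (-2) - 3(-1) = 1 ✓
  (2) x² = (2)² = 4, and 4 < 25 ✓
  (3) y² = (-1)² = 1, and 1 < 9 ✓
  (4) 2 > -1 ✓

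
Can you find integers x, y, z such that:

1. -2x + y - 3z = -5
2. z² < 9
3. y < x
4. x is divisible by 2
Yes

Take x = -2, y = -3, z = 2. Substituting into each constraint:
  (1) -2(-2) + (-3) - 3(2) = -5 ✓
  (2) z² = (2)² = 4, and 4 < 9 ✓
  (3) -3 < -2 ✓
  (4) -2 = 2 × -1, remainder 0 ✓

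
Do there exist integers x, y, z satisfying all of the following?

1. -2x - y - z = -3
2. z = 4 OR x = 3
Yes

Take x = 0, y = -1, z = 4. Substituting into each constraint:
  (1) -2(0) + 1 + (-4) = -3 ✓
  (2) z = 4, target 4 ✓ (first branch holds)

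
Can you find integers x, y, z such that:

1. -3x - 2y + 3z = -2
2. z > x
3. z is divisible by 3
Yes

Take x = -2, y = 4, z = 0. Substituting into each constraint:
  (1) -3(-2) - 2(4) + 3(0) = -2 ✓
  (2) 0 > -2 ✓
  (3) 0 = 3 × 0, remainder 0 ✓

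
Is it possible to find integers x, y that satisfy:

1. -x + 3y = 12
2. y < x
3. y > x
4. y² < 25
No

A contradictory subset is {y < x, y > x}. No integer assignment can satisfy these jointly:

  - y < x: bounds one variable relative to another variable
  - y > x: bounds one variable relative to another variable

Direct contradiction: x > y and y > x cannot both hold.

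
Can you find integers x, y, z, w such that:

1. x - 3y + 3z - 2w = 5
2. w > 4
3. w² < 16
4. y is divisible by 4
No

A contradictory subset is {w > 4, w² < 16}. No integer assignment can satisfy these jointly:

  - w > 4: bounds one variable relative to a constant
  - w² < 16: restricts w to |w| ≤ 3

Direct contradiction: the bounds on w require w ≥ 5 and w ≤ 3 simultaneously, which is empty.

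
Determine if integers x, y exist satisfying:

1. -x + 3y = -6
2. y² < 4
Yes

Take x = 6, y = 0. Substituting into each constraint:
  (1) (-6) + 3(0) = -6 ✓
  (2) y² = (0)² = 0, and 0 < 4 ✓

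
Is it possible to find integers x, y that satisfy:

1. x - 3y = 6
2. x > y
Yes

Take x = 6, y = 0. Substituting into each constraint:
  (1) 6 - 3(0) = 6 ✓
  (2) 6 > 0 ✓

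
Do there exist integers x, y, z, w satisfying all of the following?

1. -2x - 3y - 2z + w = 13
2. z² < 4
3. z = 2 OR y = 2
Yes

Take x = -11, y = 2, z = 1, w = -1. Substituting into each constraint:
  (1) -2(-11) - 3(2) - 2(1) + (-1) = 13 ✓
  (2) z² = (1)² = 1, and 1 < 4 ✓
  (3) y = 2, target 2 ✓ (second branch holds)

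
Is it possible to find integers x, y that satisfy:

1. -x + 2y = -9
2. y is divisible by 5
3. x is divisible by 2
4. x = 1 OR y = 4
No

A contradictory subset is {y is divisible by 5, x is divisible by 2, x = 1 OR y = 4}. No integer assignment can satisfy these jointly:

  - y is divisible by 5: restricts y to multiples of 5
  - x is divisible by 2: restricts x to multiples of 2
  - x = 1 OR y = 4: forces a choice: either x = 1 or y = 4

Split on the disjunction (x = 1 OR y = 4):
  • If x = 1: this contradicts the divisibility constraint — 1 is not a multiple of 2.
  • If y = 4: this contradicts the divisibility constraint — 4 is not a multiple of 5.
Both branches are infeasible, so the system has no integer solution.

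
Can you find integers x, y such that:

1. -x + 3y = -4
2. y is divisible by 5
Yes

Take x = 4, y = 0. Substituting into each constraint:
  (1) (-4) + 3(0) = -4 ✓
  (2) 0 = 5 × 0, remainder 0 ✓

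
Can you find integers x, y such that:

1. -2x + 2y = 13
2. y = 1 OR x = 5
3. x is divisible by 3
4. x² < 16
No

Even the single constraint (-2x + 2y = 13) is infeasible over the integers.

  - -2x + 2y = 13: every term on the left is divisible by 2, so the LHS ≡ 0 (mod 2), but the RHS 13 is not — no integer solution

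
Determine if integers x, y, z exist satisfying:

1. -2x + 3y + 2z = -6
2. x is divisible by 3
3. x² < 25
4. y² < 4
Yes

Take x = 0, y = 0, z = -3. Substituting into each constraint:
  (1) -2(0) + 3(0) + 2(-3) = -6 ✓
  (2) 0 = 3 × 0, remainder 0 ✓
  (3) x² = (0)² = 0, and 0 < 25 ✓
  (4) y² = (0)² = 0, and 0 < 4 ✓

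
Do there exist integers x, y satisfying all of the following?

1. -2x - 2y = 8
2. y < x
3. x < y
No

A contradictory subset is {y < x, x < y}. No integer assignment can satisfy these jointly:

  - y < x: bounds one variable relative to another variable
  - x < y: bounds one variable relative to another variable

Direct contradiction: x > y and y > x cannot both hold.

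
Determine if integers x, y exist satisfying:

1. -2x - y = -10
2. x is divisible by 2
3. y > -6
Yes

Take x = 0, y = 10. Substituting into each constraint:
  (1) -2(0) + (-10) = -10 ✓
  (2) 0 = 2 × 0, remainder 0 ✓
  (3) 10 > -6 ✓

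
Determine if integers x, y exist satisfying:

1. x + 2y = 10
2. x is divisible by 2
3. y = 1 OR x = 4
Yes

Take x = 4, y = 3. Substituting into each constraint:
  (1) 4 + 2(3) = 10 ✓
  (2) 4 = 2 × 2, remainder 0 ✓
  (3) x = 4, target 4 ✓ (second branch holds)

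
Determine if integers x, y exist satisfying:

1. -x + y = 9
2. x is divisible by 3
Yes

Take x = 0, y = 9. Substituting into each constraint:
  (1) 0 + 9 = 9 ✓
  (2) 0 = 3 × 0, remainder 0 ✓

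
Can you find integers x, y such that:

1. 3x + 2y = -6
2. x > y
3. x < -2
No

The full constraint system is jointly infeasible over the integers. Each constraint and what it forces:

  - 3x + 2y = -6: is a linear equation tying the variables together
  - x > y: bounds one variable relative to another variable
  - x < -2: bounds one variable relative to a constant

Propagating the comparison: y < x and x ≤ -3 give y ≤ -4. Range argument: with x ∈ [−∞, -3], y ∈ [−∞, -4], the left side of the equation is at most -17, but the right side is -6 > -17. No integer solution exists.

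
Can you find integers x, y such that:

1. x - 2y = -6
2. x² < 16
Yes

Take x = 0, y = 3. Substituting into each constraint:
  (1) 0 - 2(3) = -6 ✓
  (2) x² = (0)² = 0, and 0 < 16 ✓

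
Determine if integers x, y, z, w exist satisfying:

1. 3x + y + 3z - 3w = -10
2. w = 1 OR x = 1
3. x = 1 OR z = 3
Yes

Take x = 1, y = -13, z = 0, w = 0. Substituting into each constraint:
  (1) 3(1) + (-13) + 3(0) - 3(0) = -10 ✓
  (2) x = 1, target 1 ✓ (second branch holds)
  (3) x = 1, target 1 ✓ (first branch holds)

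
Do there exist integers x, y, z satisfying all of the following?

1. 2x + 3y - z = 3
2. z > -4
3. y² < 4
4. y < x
Yes

Take x = 1, y = 0, z = -1. Substituting into each constraint:
  (1) 2(1) + 3(0) + 1 = 3 ✓
  (2) -1 > -4 ✓
  (3) y² = (0)² = 0, and 0 < 4 ✓
  (4) 0 < 1 ✓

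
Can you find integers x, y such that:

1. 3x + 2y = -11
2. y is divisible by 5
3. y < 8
Yes

Take x = -7, y = 5. Substituting into each constraint:
  (1) 3(-7) + 2(5) = -11 ✓
  (2) 5 = 5 × 1, remainder 0 ✓
  (3) 5 < 8 ✓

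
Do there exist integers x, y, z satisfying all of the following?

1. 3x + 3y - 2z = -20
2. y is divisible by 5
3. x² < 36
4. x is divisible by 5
Yes

Take x = 0, y = 0, z = 10. Substituting into each constraint:
  (1) 3(0) + 3(0) - 2(10) = -20 ✓
  (2) 0 = 5 × 0, remainder 0 ✓
  (3) x² = (0)² = 0, and 0 < 36 ✓
  (4) 0 = 5 × 0, remainder 0 ✓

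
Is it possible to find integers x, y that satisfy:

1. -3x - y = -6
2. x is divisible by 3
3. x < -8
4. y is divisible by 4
Yes

Take x = -18, y = 60. Substituting into each constraint:
  (1) -3(-18) + (-60) = -6 ✓
  (2) -18 = 3 × -6, remainder 0 ✓
  (3) -18 < -8 ✓
  (4) 60 = 4 × 15, remainder 0 ✓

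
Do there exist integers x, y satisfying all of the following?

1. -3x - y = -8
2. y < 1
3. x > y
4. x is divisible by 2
Yes

Take x = 4, y = -4. Substituting into each constraint:
  (1) -3(4) + 4 = -8 ✓
  (2) -4 < 1 ✓
  (3) 4 > -4 ✓
  (4) 4 = 2 × 2, remainder 0 ✓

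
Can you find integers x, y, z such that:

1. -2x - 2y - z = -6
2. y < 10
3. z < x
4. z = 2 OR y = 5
Yes

Take x = 3, y = -1, z = 2. Substituting into each constraint:
  (1) -2(3) - 2(-1) + (-2) = -6 ✓
  (2) -1 < 10 ✓
  (3) 2 < 3 ✓
  (4) z = 2, target 2 ✓ (first branch holds)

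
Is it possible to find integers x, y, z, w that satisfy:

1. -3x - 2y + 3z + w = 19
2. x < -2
Yes

Take x = -3, y = 0, z = 0, w = 10. Substituting into each constraint:
  (1) -3(-3) - 2(0) + 3(0) + 10 = 19 ✓
  (2) -3 < -2 ✓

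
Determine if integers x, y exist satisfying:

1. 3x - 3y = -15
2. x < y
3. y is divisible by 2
Yes

Take x = -5, y = 0. Substituting into each constraint:
  (1) 3(-5) - 3(0) = -15 ✓
  (2) -5 < 0 ✓
  (3) 0 = 2 × 0, remainder 0 ✓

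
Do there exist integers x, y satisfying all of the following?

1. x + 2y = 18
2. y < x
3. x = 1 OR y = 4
Yes

Take x = 10, y = 4. Substituting into each constraint:
  (1) 10 + 2(4) = 18 ✓
  (2) 4 < 10 ✓
  (3) y = 4, target 4 ✓ (second branch holds)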